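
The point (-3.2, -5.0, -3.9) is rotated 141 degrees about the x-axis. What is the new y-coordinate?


Rotation about x-axis: y' = y*cos(theta) - z*sin(theta)
= -5.0 * -0.7771 - -3.9 * 0.6293
= 6.3401


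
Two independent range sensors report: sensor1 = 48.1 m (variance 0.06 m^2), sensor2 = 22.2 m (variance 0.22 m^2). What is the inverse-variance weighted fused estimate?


w1 = (1/var1) / (1/var1 + 1/var2)
   = 16.6667 / (16.6667 + 4.5455) = 0.7857
w2 = 1 - w1 = 0.2143
fused = w1*s1 + w2*s2 = 37.7929 + 4.7571
= 42.55 m


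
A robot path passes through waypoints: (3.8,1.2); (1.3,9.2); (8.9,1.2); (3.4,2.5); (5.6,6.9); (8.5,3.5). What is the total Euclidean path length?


Segment lengths:
  seg1 = sqrt((-2.5)^2 + (8.0)^2) = 8.3815
  seg2 = sqrt((7.6)^2 + (-8.0)^2) = 11.0345
  seg3 = sqrt((-5.5)^2 + (1.3)^2) = 5.6515
  seg4 = sqrt((2.2)^2 + (4.4)^2) = 4.9193
  seg5 = sqrt((2.9)^2 + (-3.4)^2) = 4.4688
Total = 34.4557


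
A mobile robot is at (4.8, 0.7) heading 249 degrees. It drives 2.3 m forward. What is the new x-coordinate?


x_new = x0 + d*cos(theta)
= 4.8 + 2.3*cos(249)
= 4.8 + -0.8242
= 3.9758


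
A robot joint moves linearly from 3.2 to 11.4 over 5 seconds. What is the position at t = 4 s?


s = t/T = 4/5 = 0.8
p(t) = p0 + (pf-p0)*s
= 3.2 + (11.4 - 3.2) * 0.8
= 9.76


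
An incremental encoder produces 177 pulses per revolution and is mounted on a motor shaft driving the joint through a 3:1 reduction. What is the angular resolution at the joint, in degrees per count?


counts per rev = 177
effective counts at joint = 177 * 3 = 531
resolution = 360 / 531
= 0.678 deg/count


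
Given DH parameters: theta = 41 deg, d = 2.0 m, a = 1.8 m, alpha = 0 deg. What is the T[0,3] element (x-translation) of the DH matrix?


T[0,3] = a * cos(theta)
= 1.8 * cos(41 deg)
= 1.8 * 0.7547
= 1.3585


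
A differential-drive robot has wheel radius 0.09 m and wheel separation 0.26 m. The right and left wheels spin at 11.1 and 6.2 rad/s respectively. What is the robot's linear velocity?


vR = r*wR = 0.09*11.1 = 0.999 m/s
vL = r*wL = 0.09*6.2 = 0.558 m/s
v = (vR+vL)/2 = 0.7785 m/s
omega = (vR-vL)/L = 1.6962 rad/s
linear velocity = 0.7785 m/s


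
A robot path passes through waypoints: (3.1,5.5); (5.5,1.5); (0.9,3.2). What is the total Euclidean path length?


Segment lengths:
  seg1 = sqrt((2.4)^2 + (-4.0)^2) = 4.6648
  seg2 = sqrt((-4.6)^2 + (1.7)^2) = 4.9041
Total = 9.5688


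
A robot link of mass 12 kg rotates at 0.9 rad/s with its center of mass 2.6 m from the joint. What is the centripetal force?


F = m * omega^2 * r
= 12 * 0.9^2 * 2.6
= 12 * 0.81 * 2.6
= 25.272 N


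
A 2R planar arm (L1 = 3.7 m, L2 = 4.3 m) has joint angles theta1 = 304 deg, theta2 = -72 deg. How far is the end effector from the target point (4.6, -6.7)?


End effector via forward kinematics:
x = L1*cos(t1) + L2*cos(t1+t2) = -0.5783
y = L1*sin(t1) + L2*sin(t1+t2) = -6.4559
Distance to target:
d = sqrt((4.6 - -0.5783)^2 + (-6.7 - -6.4559)^2)
= sqrt(26.8151 + 0.0596)
= 5.1841 m


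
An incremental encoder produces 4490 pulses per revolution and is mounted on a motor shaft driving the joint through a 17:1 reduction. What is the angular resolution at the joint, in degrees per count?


counts per rev = 4490
effective counts at joint = 4490 * 17 = 76330
resolution = 360 / 76330
= 0.0047 deg/count


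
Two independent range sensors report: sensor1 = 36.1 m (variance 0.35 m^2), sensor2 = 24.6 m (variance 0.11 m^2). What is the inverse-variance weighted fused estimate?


w1 = (1/var1) / (1/var1 + 1/var2)
   = 2.8571 / (2.8571 + 9.0909) = 0.2391
w2 = 1 - w1 = 0.7609
fused = w1*s1 + w2*s2 = 8.6326 + 18.7174
= 27.35 m


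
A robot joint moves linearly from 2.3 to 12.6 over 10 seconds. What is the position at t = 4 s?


s = t/T = 4/10 = 0.4
p(t) = p0 + (pf-p0)*s
= 2.3 + (12.6 - 2.3) * 0.4
= 6.42


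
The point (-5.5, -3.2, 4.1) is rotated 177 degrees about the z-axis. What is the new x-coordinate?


Rotation about z-axis: x' = x*cos(theta) - y*sin(theta)
= -5.5 * -0.9986 - -3.2 * 0.0523
= 5.6599


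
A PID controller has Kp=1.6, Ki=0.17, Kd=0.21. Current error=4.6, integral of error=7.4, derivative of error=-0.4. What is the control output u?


u = Kp*e + Ki*int(e) + Kd*de/dt
= 1.6*4.6 + 0.17*7.4 + 0.21*(-0.4)
= 7.36 + 1.258 + -0.084
= 8.534


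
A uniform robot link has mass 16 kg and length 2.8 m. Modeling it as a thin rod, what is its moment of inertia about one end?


I = (1/3) * m * L^2
= (1/3) * 16 * 2.8^2
= 0.333333 * 16 * 7.84
= 41.8133 kg*m^2


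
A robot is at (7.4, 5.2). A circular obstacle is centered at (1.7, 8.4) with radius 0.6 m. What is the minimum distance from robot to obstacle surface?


center_dist = sqrt((7.4-1.7)^2 + (5.2-8.4)^2)
= sqrt(32.49 + 10.24)
= 6.5368
min_dist = center_dist - radius = 6.5368 - 0.6 = 5.9368 m


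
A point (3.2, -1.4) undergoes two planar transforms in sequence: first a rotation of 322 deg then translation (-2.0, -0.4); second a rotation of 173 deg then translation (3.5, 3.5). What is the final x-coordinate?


After transform 1:
x1 = cos(322)*3.2 - sin(322)*-1.4 + -2.0 = -0.3403
y1 = sin(322)*3.2 + cos(322)*-1.4 + -0.4 = -3.4733
After transform 2:
x2 = cos(173)*-0.3403 - sin(173)*-3.4733 + 3.5
= 4.261


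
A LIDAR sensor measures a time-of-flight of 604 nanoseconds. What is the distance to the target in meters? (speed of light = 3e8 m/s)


tof = 604 ns = 6.04e-07 s
dist = c * tof / 2
= 3e8 * 6.04e-07 / 2
= 90.6 m


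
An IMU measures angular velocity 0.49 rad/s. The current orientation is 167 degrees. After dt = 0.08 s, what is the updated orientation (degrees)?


delta_theta = w * dt = 0.49 * 0.08 = 0.0392 rad
= 2.246 deg
theta_new = 167 + 2.246 = 169.246 deg


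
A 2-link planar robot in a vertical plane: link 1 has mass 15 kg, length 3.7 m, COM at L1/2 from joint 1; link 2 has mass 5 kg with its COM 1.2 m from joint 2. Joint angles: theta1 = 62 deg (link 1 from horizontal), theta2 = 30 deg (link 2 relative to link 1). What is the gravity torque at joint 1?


Horizontal distance from joint 1 to link-1 COM:
  x_c1 = (L1/2)*cos(t1) = 1.85 * 0.4695 = 0.8685 m
Horizontal distance from joint 1 to link-2 COM:
  x_c2 = L1*cos(t1) + Lc2*cos(t1+t2)
       = 3.7*0.4695 + 1.2*-0.0349 = 1.6952 m
tau1 = m1*g*x_c1 + m2*g*x_c2
     = 15*9.81*0.8685 + 5*9.81*1.6952
     = 127.8031 + 83.1479
     = 210.9509 Nm


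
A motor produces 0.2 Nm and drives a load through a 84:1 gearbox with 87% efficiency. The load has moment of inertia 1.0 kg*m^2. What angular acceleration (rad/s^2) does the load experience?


tau_out = tau_motor * N * eta
= 0.2 * 84 * 0.87 = 14.616 Nm
alpha = tau_out / I = 14.616 / 1.0
= 14.616 rad/s^2


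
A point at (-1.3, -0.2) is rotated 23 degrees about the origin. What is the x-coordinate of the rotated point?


x' = x*cos(theta) - y*sin(theta)
cos(23 deg) = 0.9205, sin(23 deg) = 0.3907
x' = -1.3 * 0.9205 - -0.2 * 0.3907
= -1.1967 - -0.0781
= -1.1185


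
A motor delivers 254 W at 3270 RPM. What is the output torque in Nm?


omega = 3270 * 2*pi/60 = 342.4336 rad/s
tau = P / omega = 254 / 342.4336
= 0.7417 Nm


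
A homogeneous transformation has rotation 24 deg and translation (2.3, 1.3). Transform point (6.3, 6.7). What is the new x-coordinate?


x' = cos(theta)*px - sin(theta)*py + tx
= 0.9135*6.3 - 0.4067*6.7 + 2.3
= 5.3302


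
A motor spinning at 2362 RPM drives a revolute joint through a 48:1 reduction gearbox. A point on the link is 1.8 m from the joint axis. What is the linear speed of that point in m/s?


omega_motor = 2362 * 2*pi/60 = 247.3481 rad/s
omega_joint = omega_motor / 48 = 5.1531 rad/s
v = omega_joint * r = 5.1531 * 1.8
= 9.2756 m/s


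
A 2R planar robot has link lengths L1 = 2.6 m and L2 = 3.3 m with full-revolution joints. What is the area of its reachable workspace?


r_max = L1 + L2 = 5.9 m
r_min = |L1 - L2| = 0.7 m
Area = pi*(r_max^2 - r_min^2)
= pi*(34.81 - 0.49)
= pi * 34.32
= 107.8195 m^2


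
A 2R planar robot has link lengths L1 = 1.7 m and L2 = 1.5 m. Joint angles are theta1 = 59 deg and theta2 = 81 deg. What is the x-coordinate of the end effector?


Convert angles to radians: theta1 = 1.0297, theta2 = 1.4137
x = L1*cos(theta1) + L2*cos(theta1+theta2)
x = 0.8756 + -1.1491
x = -0.2735


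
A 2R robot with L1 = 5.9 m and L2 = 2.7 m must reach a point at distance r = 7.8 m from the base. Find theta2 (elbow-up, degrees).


cos(theta2) = (r^2 - L1^2 - L2^2) / (2*L1*L2)
cos(theta2) = (60.84 - 34.81 - 7.29) / 31.86
cos(theta2) = 0.588198
theta2 = 53.9707 degrees


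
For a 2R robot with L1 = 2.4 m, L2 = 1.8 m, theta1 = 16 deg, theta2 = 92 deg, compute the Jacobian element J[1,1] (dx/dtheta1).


J[1,1] = -L1*sin(t1) - L2*sin(t1+t2)
= -2.4*sin(16) - 1.8*sin(108)
= -2.3734


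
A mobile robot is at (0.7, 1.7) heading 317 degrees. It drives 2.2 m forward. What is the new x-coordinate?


x_new = x0 + d*cos(theta)
= 0.7 + 2.2*cos(317)
= 0.7 + 1.609
= 2.309


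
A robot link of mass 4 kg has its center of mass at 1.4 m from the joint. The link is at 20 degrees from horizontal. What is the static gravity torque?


tau = m*g*L*cos(angle)
= 4 * 9.81 * 1.4 * cos(20 deg)
= 4 * 9.81 * 1.4 * 0.9397
= 51.623 Nm


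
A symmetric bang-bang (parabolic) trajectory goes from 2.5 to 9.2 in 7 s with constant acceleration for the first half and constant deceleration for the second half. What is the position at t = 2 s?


Symmetric rest-to-rest: each phase covers (pf-p0)/2 in time T/2. 0.5*a*(T/2)^2 = (pf-p0)/2 => a = 4*(pf-p0)/T^2
a = 4*(9.2-2.5)/7^2 = 0.5469
t = 2 is in the acceleration phase (t <= T/2).
p = p0 + 0.5*a*t^2 = 2.5 + 0.5*0.5469*2^2
= 3.5939


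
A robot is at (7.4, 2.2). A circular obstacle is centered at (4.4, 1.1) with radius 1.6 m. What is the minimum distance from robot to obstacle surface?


center_dist = sqrt((7.4-4.4)^2 + (2.2-1.1)^2)
= sqrt(9.0 + 1.21)
= 3.1953
min_dist = center_dist - radius = 3.1953 - 1.6 = 1.5953 m


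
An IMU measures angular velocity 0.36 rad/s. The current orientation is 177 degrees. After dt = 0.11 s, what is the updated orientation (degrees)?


delta_theta = w * dt = 0.36 * 0.11 = 0.0396 rad
= 2.2689 deg
theta_new = 177 + 2.2689 = 179.2689 deg


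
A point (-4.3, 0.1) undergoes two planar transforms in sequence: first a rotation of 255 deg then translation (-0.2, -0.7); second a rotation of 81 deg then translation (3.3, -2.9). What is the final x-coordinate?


After transform 1:
x1 = cos(255)*-4.3 - sin(255)*0.1 + -0.2 = 1.0095
y1 = sin(255)*-4.3 + cos(255)*0.1 + -0.7 = 3.4276
After transform 2:
x2 = cos(81)*1.0095 - sin(81)*3.4276 + 3.3
= 0.0725


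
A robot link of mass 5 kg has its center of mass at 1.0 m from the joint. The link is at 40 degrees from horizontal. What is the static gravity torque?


tau = m*g*L*cos(angle)
= 5 * 9.81 * 1.0 * cos(40 deg)
= 5 * 9.81 * 1.0 * 0.766
= 37.5745 Nm


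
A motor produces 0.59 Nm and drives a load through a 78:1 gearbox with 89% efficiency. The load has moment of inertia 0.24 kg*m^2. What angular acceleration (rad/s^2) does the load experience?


tau_out = tau_motor * N * eta
= 0.59 * 78 * 0.89 = 40.9578 Nm
alpha = tau_out / I = 40.9578 / 0.24
= 170.6575 rad/s^2


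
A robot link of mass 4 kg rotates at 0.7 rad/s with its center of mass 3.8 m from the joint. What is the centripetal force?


F = m * omega^2 * r
= 4 * 0.7^2 * 3.8
= 4 * 0.49 * 3.8
= 7.448 N


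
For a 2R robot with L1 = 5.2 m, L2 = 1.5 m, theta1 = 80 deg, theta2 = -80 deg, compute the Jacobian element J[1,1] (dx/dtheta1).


J[1,1] = -L1*sin(t1) - L2*sin(t1+t2)
= -5.2*sin(80) - 1.5*sin(0)
= -5.121


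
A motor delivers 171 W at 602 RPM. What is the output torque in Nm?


omega = 602 * 2*pi/60 = 63.0413 rad/s
tau = P / omega = 171 / 63.0413
= 2.7125 Nm


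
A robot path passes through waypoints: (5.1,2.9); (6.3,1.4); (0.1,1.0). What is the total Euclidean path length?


Segment lengths:
  seg1 = sqrt((1.2)^2 + (-1.5)^2) = 1.9209
  seg2 = sqrt((-6.2)^2 + (-0.4)^2) = 6.2129
Total = 8.1338


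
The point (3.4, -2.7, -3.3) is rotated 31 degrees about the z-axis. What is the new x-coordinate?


Rotation about z-axis: x' = x*cos(theta) - y*sin(theta)
= 3.4 * 0.8572 - -2.7 * 0.515
= 4.305


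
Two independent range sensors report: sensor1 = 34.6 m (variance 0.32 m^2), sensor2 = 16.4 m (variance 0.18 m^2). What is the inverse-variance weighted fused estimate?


w1 = (1/var1) / (1/var1 + 1/var2)
   = 3.125 / (3.125 + 5.5556) = 0.36
w2 = 1 - w1 = 0.64
fused = w1*s1 + w2*s2 = 12.456 + 10.496
= 22.952 m


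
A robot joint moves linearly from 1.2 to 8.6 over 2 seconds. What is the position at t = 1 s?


s = t/T = 1/2 = 0.5
p(t) = p0 + (pf-p0)*s
= 1.2 + (8.6 - 1.2) * 0.5
= 4.9


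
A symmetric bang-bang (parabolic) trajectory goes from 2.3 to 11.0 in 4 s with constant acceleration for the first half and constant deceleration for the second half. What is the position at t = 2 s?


Symmetric rest-to-rest: each phase covers (pf-p0)/2 in time T/2. 0.5*a*(T/2)^2 = (pf-p0)/2 => a = 4*(pf-p0)/T^2
a = 4*(11.0-2.3)/4^2 = 2.175
t = 2 is in the acceleration phase (t <= T/2).
p = p0 + 0.5*a*t^2 = 2.3 + 0.5*2.175*2^2
= 6.65


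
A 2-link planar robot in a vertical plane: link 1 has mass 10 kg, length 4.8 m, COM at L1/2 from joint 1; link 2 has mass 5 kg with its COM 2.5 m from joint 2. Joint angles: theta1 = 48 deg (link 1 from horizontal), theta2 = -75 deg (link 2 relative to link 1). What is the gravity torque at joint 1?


Horizontal distance from joint 1 to link-1 COM:
  x_c1 = (L1/2)*cos(t1) = 2.4 * 0.6691 = 1.6059 m
Horizontal distance from joint 1 to link-2 COM:
  x_c2 = L1*cos(t1) + Lc2*cos(t1+t2)
       = 4.8*0.6691 + 2.5*0.891 = 5.4393 m
tau1 = m1*g*x_c1 + m2*g*x_c2
     = 10*9.81*1.6059 + 5*9.81*5.4393
     = 157.5401 + 266.7998
     = 424.3399 Nm


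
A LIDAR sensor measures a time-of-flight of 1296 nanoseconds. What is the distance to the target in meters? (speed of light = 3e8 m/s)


tof = 1296 ns = 1.296e-06 s
dist = c * tof / 2
= 3e8 * 1.296e-06 / 2
= 194.4 m


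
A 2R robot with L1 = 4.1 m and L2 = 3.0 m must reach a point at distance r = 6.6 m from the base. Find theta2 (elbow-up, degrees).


cos(theta2) = (r^2 - L1^2 - L2^2) / (2*L1*L2)
cos(theta2) = (43.56 - 16.81 - 9.0) / 24.6
cos(theta2) = 0.721545
theta2 = 43.8178 degrees


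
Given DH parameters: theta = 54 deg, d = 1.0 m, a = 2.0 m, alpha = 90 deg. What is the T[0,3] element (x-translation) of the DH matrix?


T[0,3] = a * cos(theta)
= 2.0 * cos(54 deg)
= 2.0 * 0.5878
= 1.1756


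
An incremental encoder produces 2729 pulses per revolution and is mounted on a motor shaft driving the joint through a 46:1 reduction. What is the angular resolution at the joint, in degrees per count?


counts per rev = 2729
effective counts at joint = 2729 * 46 = 125534
resolution = 360 / 125534
= 0.0029 deg/count


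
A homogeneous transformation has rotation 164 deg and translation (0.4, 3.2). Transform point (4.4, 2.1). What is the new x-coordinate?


x' = cos(theta)*px - sin(theta)*py + tx
= -0.9613*4.4 - 0.2756*2.1 + 0.4
= -4.4084


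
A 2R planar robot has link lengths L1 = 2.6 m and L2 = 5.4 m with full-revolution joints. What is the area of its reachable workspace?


r_max = L1 + L2 = 8.0 m
r_min = |L1 - L2| = 2.8 m
Area = pi*(r_max^2 - r_min^2)
= pi*(64.0 - 7.84)
= pi * 56.16
= 176.4318 m^2


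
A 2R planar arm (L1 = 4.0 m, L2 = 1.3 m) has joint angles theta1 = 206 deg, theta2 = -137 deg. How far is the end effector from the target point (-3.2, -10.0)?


End effector via forward kinematics:
x = L1*cos(t1) + L2*cos(t1+t2) = -3.1293
y = L1*sin(t1) + L2*sin(t1+t2) = -0.5398
Distance to target:
d = sqrt((-3.2 - -3.1293)^2 + (-10.0 - -0.5398)^2)
= sqrt(0.005 + 89.4948)
= 9.4604 m


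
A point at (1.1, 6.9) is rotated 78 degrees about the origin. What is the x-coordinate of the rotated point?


x' = x*cos(theta) - y*sin(theta)
cos(78 deg) = 0.2079, sin(78 deg) = 0.9781
x' = 1.1 * 0.2079 - 6.9 * 0.9781
= 0.2287 - 6.7492
= -6.5205


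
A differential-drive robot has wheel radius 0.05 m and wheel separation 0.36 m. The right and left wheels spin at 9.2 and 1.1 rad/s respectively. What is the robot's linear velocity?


vR = r*wR = 0.05*9.2 = 0.46 m/s
vL = r*wL = 0.05*1.1 = 0.055 m/s
v = (vR+vL)/2 = 0.2575 m/s
omega = (vR-vL)/L = 1.125 rad/s
linear velocity = 0.2575 m/s


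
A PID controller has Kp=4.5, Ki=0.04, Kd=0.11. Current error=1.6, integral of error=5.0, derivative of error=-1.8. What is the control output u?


u = Kp*e + Ki*int(e) + Kd*de/dt
= 4.5*1.6 + 0.04*5.0 + 0.11*(-1.8)
= 7.2 + 0.2 + -0.198
= 7.202


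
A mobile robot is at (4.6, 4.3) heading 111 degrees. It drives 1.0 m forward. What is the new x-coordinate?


x_new = x0 + d*cos(theta)
= 4.6 + 1.0*cos(111)
= 4.6 + -0.3584
= 4.2416


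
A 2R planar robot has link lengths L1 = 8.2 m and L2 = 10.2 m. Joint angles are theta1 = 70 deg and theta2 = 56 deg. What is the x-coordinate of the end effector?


Convert angles to radians: theta1 = 1.2217, theta2 = 0.9774
x = L1*cos(theta1) + L2*cos(theta1+theta2)
x = 2.8046 + -5.9954
x = -3.1908


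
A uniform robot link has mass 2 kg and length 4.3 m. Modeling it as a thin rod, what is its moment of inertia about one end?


I = (1/3) * m * L^2
= (1/3) * 2 * 4.3^2
= 0.333333 * 2 * 18.49
= 12.3267 kg*m^2


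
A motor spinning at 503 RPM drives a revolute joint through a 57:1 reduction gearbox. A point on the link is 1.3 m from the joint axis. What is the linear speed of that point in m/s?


omega_motor = 503 * 2*pi/60 = 52.674 rad/s
omega_joint = omega_motor / 57 = 0.9241 rad/s
v = omega_joint * r = 0.9241 * 1.3
= 1.2013 m/s


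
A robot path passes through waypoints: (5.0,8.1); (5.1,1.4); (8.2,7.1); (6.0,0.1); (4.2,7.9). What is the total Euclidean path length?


Segment lengths:
  seg1 = sqrt((0.1)^2 + (-6.7)^2) = 6.7007
  seg2 = sqrt((3.1)^2 + (5.7)^2) = 6.4885
  seg3 = sqrt((-2.2)^2 + (-7.0)^2) = 7.3376
  seg4 = sqrt((-1.8)^2 + (7.8)^2) = 8.005
Total = 28.5318


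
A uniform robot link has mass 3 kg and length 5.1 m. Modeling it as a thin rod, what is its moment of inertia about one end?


I = (1/3) * m * L^2
= (1/3) * 3 * 5.1^2
= 0.333333 * 3 * 26.01
= 26.01 kg*m^2


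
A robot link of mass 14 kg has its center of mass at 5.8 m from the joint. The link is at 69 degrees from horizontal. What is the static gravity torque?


tau = m*g*L*cos(angle)
= 14 * 9.81 * 5.8 * cos(69 deg)
= 14 * 9.81 * 5.8 * 0.3584
= 285.4659 Nm


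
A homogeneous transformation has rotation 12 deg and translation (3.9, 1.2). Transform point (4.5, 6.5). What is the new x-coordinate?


x' = cos(theta)*px - sin(theta)*py + tx
= 0.9781*4.5 - 0.2079*6.5 + 3.9
= 6.9502


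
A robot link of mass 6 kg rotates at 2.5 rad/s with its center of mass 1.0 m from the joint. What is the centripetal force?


F = m * omega^2 * r
= 6 * 2.5^2 * 1.0
= 6 * 6.25 * 1.0
= 37.5 N


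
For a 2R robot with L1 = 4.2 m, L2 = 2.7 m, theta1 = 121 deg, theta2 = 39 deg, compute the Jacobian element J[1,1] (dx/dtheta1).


J[1,1] = -L1*sin(t1) - L2*sin(t1+t2)
= -4.2*sin(121) - 2.7*sin(160)
= -4.5236


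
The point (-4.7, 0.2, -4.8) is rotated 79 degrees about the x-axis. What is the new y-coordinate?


Rotation about x-axis: y' = y*cos(theta) - z*sin(theta)
= 0.2 * 0.1908 - -4.8 * 0.9816
= 4.75


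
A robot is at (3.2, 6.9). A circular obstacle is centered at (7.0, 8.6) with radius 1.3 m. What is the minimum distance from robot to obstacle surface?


center_dist = sqrt((3.2-7.0)^2 + (6.9-8.6)^2)
= sqrt(14.44 + 2.89)
= 4.1629
min_dist = center_dist - radius = 4.1629 - 1.3 = 2.8629 m


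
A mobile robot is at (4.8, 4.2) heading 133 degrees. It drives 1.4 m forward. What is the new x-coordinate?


x_new = x0 + d*cos(theta)
= 4.8 + 1.4*cos(133)
= 4.8 + -0.9548
= 3.8452


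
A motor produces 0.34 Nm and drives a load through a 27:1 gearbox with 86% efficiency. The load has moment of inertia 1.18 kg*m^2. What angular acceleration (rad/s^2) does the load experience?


tau_out = tau_motor * N * eta
= 0.34 * 27 * 0.86 = 7.8948 Nm
alpha = tau_out / I = 7.8948 / 1.18
= 6.6905 rad/s^2


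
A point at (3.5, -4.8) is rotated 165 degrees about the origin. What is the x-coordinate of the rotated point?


x' = x*cos(theta) - y*sin(theta)
cos(165 deg) = -0.9659, sin(165 deg) = 0.2588
x' = 3.5 * -0.9659 - -4.8 * 0.2588
= -3.3807 - -1.2423
= -2.1384


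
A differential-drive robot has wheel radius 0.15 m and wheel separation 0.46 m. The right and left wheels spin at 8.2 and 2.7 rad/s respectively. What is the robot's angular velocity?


vR = r*wR = 0.15*8.2 = 1.23 m/s
vL = r*wL = 0.15*2.7 = 0.405 m/s
v = (vR+vL)/2 = 0.8175 m/s
omega = (vR-vL)/L = 1.7935 rad/s
angular velocity = 1.7935 rad/s


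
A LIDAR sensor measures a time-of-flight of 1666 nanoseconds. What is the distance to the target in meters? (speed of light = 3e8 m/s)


tof = 1666 ns = 1.666e-06 s
dist = c * tof / 2
= 3e8 * 1.666e-06 / 2
= 249.9 m


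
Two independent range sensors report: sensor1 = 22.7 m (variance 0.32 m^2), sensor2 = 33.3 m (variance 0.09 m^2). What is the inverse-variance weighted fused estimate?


w1 = (1/var1) / (1/var1 + 1/var2)
   = 3.125 / (3.125 + 11.1111) = 0.2195
w2 = 1 - w1 = 0.7805
fused = w1*s1 + w2*s2 = 4.9829 + 25.9902
= 30.9732 m


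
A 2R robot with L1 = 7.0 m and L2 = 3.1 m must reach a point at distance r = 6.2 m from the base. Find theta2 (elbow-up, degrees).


cos(theta2) = (r^2 - L1^2 - L2^2) / (2*L1*L2)
cos(theta2) = (38.44 - 49.0 - 9.61) / 43.4
cos(theta2) = -0.464747
theta2 = 117.6938 degrees


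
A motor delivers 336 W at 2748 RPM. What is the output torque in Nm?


omega = 2748 * 2*pi/60 = 287.7699 rad/s
tau = P / omega = 336 / 287.7699
= 1.1676 Nm


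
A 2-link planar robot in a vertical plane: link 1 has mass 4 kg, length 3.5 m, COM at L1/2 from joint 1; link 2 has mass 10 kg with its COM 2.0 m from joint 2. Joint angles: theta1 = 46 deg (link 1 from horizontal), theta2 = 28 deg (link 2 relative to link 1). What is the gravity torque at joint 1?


Horizontal distance from joint 1 to link-1 COM:
  x_c1 = (L1/2)*cos(t1) = 1.75 * 0.6947 = 1.2157 m
Horizontal distance from joint 1 to link-2 COM:
  x_c2 = L1*cos(t1) + Lc2*cos(t1+t2)
       = 3.5*0.6947 + 2.0*0.2756 = 2.9826 m
tau1 = m1*g*x_c1 + m2*g*x_c2
     = 4*9.81*1.2157 + 10*9.81*2.9826
     = 47.7022 + 292.591
     = 340.2932 Nm


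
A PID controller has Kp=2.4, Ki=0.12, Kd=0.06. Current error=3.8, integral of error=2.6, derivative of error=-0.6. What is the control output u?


u = Kp*e + Ki*int(e) + Kd*de/dt
= 2.4*3.8 + 0.12*2.6 + 0.06*(-0.6)
= 9.12 + 0.312 + -0.036
= 9.396


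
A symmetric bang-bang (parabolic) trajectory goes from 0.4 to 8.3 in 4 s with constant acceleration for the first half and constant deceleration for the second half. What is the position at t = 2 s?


Symmetric rest-to-rest: each phase covers (pf-p0)/2 in time T/2. 0.5*a*(T/2)^2 = (pf-p0)/2 => a = 4*(pf-p0)/T^2
a = 4*(8.3-0.4)/4^2 = 1.975
t = 2 is in the acceleration phase (t <= T/2).
p = p0 + 0.5*a*t^2 = 0.4 + 0.5*1.975*2^2
= 4.35


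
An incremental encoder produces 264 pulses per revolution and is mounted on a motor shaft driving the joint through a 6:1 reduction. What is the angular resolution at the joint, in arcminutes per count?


counts per rev = 264
effective counts at joint = 264 * 6 = 1584
resolution = 360*60 / 1584
= 13.6364 arcmin/count


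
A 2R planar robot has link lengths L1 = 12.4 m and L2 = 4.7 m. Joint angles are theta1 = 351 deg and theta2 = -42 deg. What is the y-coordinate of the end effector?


Convert angles to radians: theta1 = 6.1261, theta2 = -0.733
y = L1*sin(theta1) + L2*sin(theta1+theta2)
y = -1.9398 + -3.6526
y = -5.5924


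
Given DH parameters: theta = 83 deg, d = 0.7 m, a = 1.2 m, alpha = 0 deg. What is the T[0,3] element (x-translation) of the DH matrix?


T[0,3] = a * cos(theta)
= 1.2 * cos(83 deg)
= 1.2 * 0.1219
= 0.1462


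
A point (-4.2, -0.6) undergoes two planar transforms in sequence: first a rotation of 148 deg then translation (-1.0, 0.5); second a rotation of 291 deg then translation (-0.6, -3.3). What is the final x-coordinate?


After transform 1:
x1 = cos(148)*-4.2 - sin(148)*-0.6 + -1.0 = 2.8798
y1 = sin(148)*-4.2 + cos(148)*-0.6 + 0.5 = -1.2168
After transform 2:
x2 = cos(291)*2.8798 - sin(291)*-1.2168 + -0.6
= -0.704


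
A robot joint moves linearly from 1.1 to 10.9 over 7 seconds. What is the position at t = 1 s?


s = t/T = 1/7 = 0.1429
p(t) = p0 + (pf-p0)*s
= 1.1 + (10.9 - 1.1) * 0.1429
= 2.5


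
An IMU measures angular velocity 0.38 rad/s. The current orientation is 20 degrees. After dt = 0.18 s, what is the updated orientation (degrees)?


delta_theta = w * dt = 0.38 * 0.18 = 0.0684 rad
= 3.919 deg
theta_new = 20 + 3.919 = 23.919 deg


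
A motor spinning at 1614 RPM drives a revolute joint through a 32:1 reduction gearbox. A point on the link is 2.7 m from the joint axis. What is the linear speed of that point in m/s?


omega_motor = 1614 * 2*pi/60 = 169.0177 rad/s
omega_joint = omega_motor / 32 = 5.2818 rad/s
v = omega_joint * r = 5.2818 * 2.7
= 14.2609 m/s


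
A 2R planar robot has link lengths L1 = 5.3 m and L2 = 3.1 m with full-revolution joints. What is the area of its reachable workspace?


r_max = L1 + L2 = 8.4 m
r_min = |L1 - L2| = 2.2 m
Area = pi*(r_max^2 - r_min^2)
= pi*(70.56 - 4.84)
= pi * 65.72
= 206.4655 m^2


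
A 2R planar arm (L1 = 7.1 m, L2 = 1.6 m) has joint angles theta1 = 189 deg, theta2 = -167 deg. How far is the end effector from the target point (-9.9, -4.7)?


End effector via forward kinematics:
x = L1*cos(t1) + L2*cos(t1+t2) = -5.5291
y = L1*sin(t1) + L2*sin(t1+t2) = -0.5113
Distance to target:
d = sqrt((-9.9 - -5.5291)^2 + (-4.7 - -0.5113)^2)
= sqrt(19.1048 + 17.5451)
= 6.0539 m


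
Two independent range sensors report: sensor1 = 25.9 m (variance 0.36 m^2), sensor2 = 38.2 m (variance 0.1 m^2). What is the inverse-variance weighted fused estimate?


w1 = (1/var1) / (1/var1 + 1/var2)
   = 2.7778 / (2.7778 + 10.0) = 0.2174
w2 = 1 - w1 = 0.7826
fused = w1*s1 + w2*s2 = 5.6304 + 29.8957
= 35.5261 m


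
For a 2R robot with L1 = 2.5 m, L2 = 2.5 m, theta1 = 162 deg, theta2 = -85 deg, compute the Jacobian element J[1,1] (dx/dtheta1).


J[1,1] = -L1*sin(t1) - L2*sin(t1+t2)
= -2.5*sin(162) - 2.5*sin(77)
= -3.2085


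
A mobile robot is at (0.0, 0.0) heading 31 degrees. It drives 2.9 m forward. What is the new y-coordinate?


y_new = y0 + d*sin(theta)
= 0.0 + 2.9*sin(31)
= 0.0 + 1.4936
= 1.4936


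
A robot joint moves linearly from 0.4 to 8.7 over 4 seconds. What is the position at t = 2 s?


s = t/T = 2/4 = 0.5
p(t) = p0 + (pf-p0)*s
= 0.4 + (8.7 - 0.4) * 0.5
= 4.55


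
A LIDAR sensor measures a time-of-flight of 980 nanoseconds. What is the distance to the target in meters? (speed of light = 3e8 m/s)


tof = 980 ns = 9.8e-07 s
dist = c * tof / 2
= 3e8 * 9.8e-07 / 2
= 147.0 m


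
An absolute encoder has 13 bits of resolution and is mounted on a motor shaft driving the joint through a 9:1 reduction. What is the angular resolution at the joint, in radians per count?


counts = 2^13 = 8192
effective counts at joint = 8192 * 9 = 73728
resolution = 2*pi / 73728
= 8.5221e-05 rad/count


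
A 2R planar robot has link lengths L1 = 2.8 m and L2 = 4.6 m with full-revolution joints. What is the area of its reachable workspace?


r_max = L1 + L2 = 7.4 m
r_min = |L1 - L2| = 1.8 m
Area = pi*(r_max^2 - r_min^2)
= pi*(54.76 - 3.24)
= pi * 51.52
= 161.8549 m^2


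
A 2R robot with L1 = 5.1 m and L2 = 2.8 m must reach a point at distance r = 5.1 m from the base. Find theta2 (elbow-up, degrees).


cos(theta2) = (r^2 - L1^2 - L2^2) / (2*L1*L2)
cos(theta2) = (26.01 - 26.01 - 7.84) / 28.56
cos(theta2) = -0.27451
theta2 = 105.9328 degrees


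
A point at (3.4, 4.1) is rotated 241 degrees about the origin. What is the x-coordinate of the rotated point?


x' = x*cos(theta) - y*sin(theta)
cos(241 deg) = -0.4848, sin(241 deg) = -0.8746
x' = 3.4 * -0.4848 - 4.1 * -0.8746
= -1.6484 - -3.5859
= 1.9376


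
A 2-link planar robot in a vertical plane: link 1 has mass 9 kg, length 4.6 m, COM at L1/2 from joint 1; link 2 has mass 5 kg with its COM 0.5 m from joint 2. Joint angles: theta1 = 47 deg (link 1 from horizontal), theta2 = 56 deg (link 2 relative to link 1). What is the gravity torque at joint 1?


Horizontal distance from joint 1 to link-1 COM:
  x_c1 = (L1/2)*cos(t1) = 2.3 * 0.682 = 1.5686 m
Horizontal distance from joint 1 to link-2 COM:
  x_c2 = L1*cos(t1) + Lc2*cos(t1+t2)
       = 4.6*0.682 + 0.5*-0.225 = 3.0247 m
tau1 = m1*g*x_c1 + m2*g*x_c2
     = 9*9.81*1.5686 + 5*9.81*3.0247
     = 138.4914 + 148.3624
     = 286.8537 Nm


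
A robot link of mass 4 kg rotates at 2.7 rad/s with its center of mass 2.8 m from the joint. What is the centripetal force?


F = m * omega^2 * r
= 4 * 2.7^2 * 2.8
= 4 * 7.29 * 2.8
= 81.648 N


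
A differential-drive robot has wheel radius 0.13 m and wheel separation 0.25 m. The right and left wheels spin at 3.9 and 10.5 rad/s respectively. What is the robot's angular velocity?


vR = r*wR = 0.13*3.9 = 0.507 m/s
vL = r*wL = 0.13*10.5 = 1.365 m/s
v = (vR+vL)/2 = 0.936 m/s
omega = (vR-vL)/L = -3.432 rad/s
angular velocity = -3.432 rad/s


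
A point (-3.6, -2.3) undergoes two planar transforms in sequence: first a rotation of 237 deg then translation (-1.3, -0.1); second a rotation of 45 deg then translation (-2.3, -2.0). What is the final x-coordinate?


After transform 1:
x1 = cos(237)*-3.6 - sin(237)*-2.3 + -1.3 = -1.2682
y1 = sin(237)*-3.6 + cos(237)*-2.3 + -0.1 = 4.1719
After transform 2:
x2 = cos(45)*-1.2682 - sin(45)*4.1719 + -2.3
= -6.1467


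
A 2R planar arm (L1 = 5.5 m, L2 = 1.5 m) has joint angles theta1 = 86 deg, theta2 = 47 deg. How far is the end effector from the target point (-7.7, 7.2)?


End effector via forward kinematics:
x = L1*cos(t1) + L2*cos(t1+t2) = -0.6393
y = L1*sin(t1) + L2*sin(t1+t2) = 6.5836
Distance to target:
d = sqrt((-7.7 - -0.6393)^2 + (7.2 - 6.5836)^2)
= sqrt(49.853 + 0.3799)
= 7.0875 m


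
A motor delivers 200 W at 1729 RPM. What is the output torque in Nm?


omega = 1729 * 2*pi/60 = 181.0605 rad/s
tau = P / omega = 200 / 181.0605
= 1.1046 Nm


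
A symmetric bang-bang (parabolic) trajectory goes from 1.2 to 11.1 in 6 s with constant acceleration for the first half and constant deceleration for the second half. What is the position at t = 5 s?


Symmetric rest-to-rest: each phase covers (pf-p0)/2 in time T/2. 0.5*a*(T/2)^2 = (pf-p0)/2 => a = 4*(pf-p0)/T^2
a = 4*(11.1-1.2)/6^2 = 1.1
t = 5 is in the deceleration phase (t > T/2).
p = pf - 0.5*a*(T-t)^2 = 11.1 - 0.5*1.1*1^2
= 10.55


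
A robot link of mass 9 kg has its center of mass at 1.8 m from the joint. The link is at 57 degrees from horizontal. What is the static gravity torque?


tau = m*g*L*cos(angle)
= 9 * 9.81 * 1.8 * cos(57 deg)
= 9 * 9.81 * 1.8 * 0.5446
= 86.5551 Nm


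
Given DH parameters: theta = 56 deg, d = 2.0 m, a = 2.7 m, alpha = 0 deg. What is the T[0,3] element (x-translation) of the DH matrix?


T[0,3] = a * cos(theta)
= 2.7 * cos(56 deg)
= 2.7 * 0.5592
= 1.5098


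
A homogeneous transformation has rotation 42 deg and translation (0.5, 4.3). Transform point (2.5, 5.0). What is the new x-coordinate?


x' = cos(theta)*px - sin(theta)*py + tx
= 0.7431*2.5 - 0.6691*5.0 + 0.5
= -0.9878


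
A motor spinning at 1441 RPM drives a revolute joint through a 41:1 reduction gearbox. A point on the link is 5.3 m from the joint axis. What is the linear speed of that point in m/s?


omega_motor = 1441 * 2*pi/60 = 150.9012 rad/s
omega_joint = omega_motor / 41 = 3.6805 rad/s
v = omega_joint * r = 3.6805 * 5.3
= 19.5067 m/s


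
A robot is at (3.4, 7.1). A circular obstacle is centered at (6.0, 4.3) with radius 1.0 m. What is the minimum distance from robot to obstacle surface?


center_dist = sqrt((3.4-6.0)^2 + (7.1-4.3)^2)
= sqrt(6.76 + 7.84)
= 3.821
min_dist = center_dist - radius = 3.821 - 1.0 = 2.821 m


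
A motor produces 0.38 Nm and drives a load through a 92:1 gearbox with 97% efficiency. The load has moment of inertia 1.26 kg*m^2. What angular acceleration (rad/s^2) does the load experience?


tau_out = tau_motor * N * eta
= 0.38 * 92 * 0.97 = 33.9112 Nm
alpha = tau_out / I = 33.9112 / 1.26
= 26.9137 rad/s^2


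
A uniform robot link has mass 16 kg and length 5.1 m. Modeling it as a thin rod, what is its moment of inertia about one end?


I = (1/3) * m * L^2
= (1/3) * 16 * 5.1^2
= 0.333333 * 16 * 26.01
= 138.72 kg*m^2


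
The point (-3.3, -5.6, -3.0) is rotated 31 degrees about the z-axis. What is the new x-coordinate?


Rotation about z-axis: x' = x*cos(theta) - y*sin(theta)
= -3.3 * 0.8572 - -5.6 * 0.515
= 0.0556


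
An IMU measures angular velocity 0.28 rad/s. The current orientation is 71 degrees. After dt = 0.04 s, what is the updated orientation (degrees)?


delta_theta = w * dt = 0.28 * 0.04 = 0.0112 rad
= 0.6417 deg
theta_new = 71 + 0.6417 = 71.6417 deg


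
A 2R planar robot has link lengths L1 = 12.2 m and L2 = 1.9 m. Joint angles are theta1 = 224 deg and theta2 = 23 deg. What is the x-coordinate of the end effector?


Convert angles to radians: theta1 = 3.9095, theta2 = 0.4014
x = L1*cos(theta1) + L2*cos(theta1+theta2)
x = -8.7759 + -0.7424
x = -9.5183


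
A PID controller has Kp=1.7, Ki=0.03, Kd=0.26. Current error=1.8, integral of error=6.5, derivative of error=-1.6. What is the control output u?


u = Kp*e + Ki*int(e) + Kd*de/dt
= 1.7*1.8 + 0.03*6.5 + 0.26*(-1.6)
= 3.06 + 0.195 + -0.416
= 2.839


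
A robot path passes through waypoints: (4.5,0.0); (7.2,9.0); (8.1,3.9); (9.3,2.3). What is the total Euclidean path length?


Segment lengths:
  seg1 = sqrt((2.7)^2 + (9.0)^2) = 9.3963
  seg2 = sqrt((0.9)^2 + (-5.1)^2) = 5.1788
  seg3 = sqrt((1.2)^2 + (-1.6)^2) = 2.0
Total = 16.5751


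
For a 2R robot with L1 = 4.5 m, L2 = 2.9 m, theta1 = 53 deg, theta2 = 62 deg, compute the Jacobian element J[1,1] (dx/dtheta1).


J[1,1] = -L1*sin(t1) - L2*sin(t1+t2)
= -4.5*sin(53) - 2.9*sin(115)
= -6.2222


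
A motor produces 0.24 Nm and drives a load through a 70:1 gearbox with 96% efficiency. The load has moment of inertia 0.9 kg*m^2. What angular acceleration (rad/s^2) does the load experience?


tau_out = tau_motor * N * eta
= 0.24 * 70 * 0.96 = 16.128 Nm
alpha = tau_out / I = 16.128 / 0.9
= 17.92 rad/s^2


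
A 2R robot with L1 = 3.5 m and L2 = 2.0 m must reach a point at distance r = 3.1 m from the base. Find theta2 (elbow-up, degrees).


cos(theta2) = (r^2 - L1^2 - L2^2) / (2*L1*L2)
cos(theta2) = (9.61 - 12.25 - 4.0) / 14.0
cos(theta2) = -0.474286
theta2 = 118.3129 degrees


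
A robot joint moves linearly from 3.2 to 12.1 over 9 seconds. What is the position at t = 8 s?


s = t/T = 8/9 = 0.8889
p(t) = p0 + (pf-p0)*s
= 3.2 + (12.1 - 3.2) * 0.8889
= 11.1111


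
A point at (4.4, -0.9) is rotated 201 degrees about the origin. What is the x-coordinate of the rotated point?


x' = x*cos(theta) - y*sin(theta)
cos(201 deg) = -0.9336, sin(201 deg) = -0.3584
x' = 4.4 * -0.9336 - -0.9 * -0.3584
= -4.1078 - 0.3225
= -4.4303


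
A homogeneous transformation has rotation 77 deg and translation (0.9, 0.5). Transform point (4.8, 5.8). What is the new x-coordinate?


x' = cos(theta)*px - sin(theta)*py + tx
= 0.225*4.8 - 0.9744*5.8 + 0.9
= -3.6716


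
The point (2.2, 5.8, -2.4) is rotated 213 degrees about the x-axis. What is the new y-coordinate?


Rotation about x-axis: y' = y*cos(theta) - z*sin(theta)
= 5.8 * -0.8387 - -2.4 * -0.5446
= -6.1714


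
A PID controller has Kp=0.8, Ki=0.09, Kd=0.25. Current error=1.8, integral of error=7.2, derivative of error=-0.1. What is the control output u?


u = Kp*e + Ki*int(e) + Kd*de/dt
= 0.8*1.8 + 0.09*7.2 + 0.25*(-0.1)
= 1.44 + 0.648 + -0.025
= 2.063


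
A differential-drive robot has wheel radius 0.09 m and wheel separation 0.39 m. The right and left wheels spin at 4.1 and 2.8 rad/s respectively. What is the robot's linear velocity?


vR = r*wR = 0.09*4.1 = 0.369 m/s
vL = r*wL = 0.09*2.8 = 0.252 m/s
v = (vR+vL)/2 = 0.3105 m/s
omega = (vR-vL)/L = 0.3 rad/s
linear velocity = 0.3105 m/s


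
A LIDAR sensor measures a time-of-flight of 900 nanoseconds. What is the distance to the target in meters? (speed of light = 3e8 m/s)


tof = 900 ns = 9e-07 s
dist = c * tof / 2
= 3e8 * 9e-07 / 2
= 135.0 m


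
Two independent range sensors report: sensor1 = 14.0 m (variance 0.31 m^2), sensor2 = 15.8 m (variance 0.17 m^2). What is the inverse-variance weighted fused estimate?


w1 = (1/var1) / (1/var1 + 1/var2)
   = 3.2258 / (3.2258 + 5.8824) = 0.3542
w2 = 1 - w1 = 0.6458
fused = w1*s1 + w2*s2 = 4.9583 + 10.2042
= 15.1625 m


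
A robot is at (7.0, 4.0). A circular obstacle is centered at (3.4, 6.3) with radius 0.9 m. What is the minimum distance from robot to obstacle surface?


center_dist = sqrt((7.0-3.4)^2 + (4.0-6.3)^2)
= sqrt(12.96 + 5.29)
= 4.272
min_dist = center_dist - radius = 4.272 - 0.9 = 3.372 m


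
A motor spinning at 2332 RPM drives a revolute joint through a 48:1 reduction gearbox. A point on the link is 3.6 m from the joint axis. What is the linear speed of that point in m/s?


omega_motor = 2332 * 2*pi/60 = 244.2065 rad/s
omega_joint = omega_motor / 48 = 5.0876 rad/s
v = omega_joint * r = 5.0876 * 3.6
= 18.3155 m/s


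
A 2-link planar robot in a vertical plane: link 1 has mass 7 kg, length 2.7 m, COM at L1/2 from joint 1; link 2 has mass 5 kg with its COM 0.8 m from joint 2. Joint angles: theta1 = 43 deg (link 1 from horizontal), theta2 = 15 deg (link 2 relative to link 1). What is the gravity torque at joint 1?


Horizontal distance from joint 1 to link-1 COM:
  x_c1 = (L1/2)*cos(t1) = 1.35 * 0.7314 = 0.9873 m
Horizontal distance from joint 1 to link-2 COM:
  x_c2 = L1*cos(t1) + Lc2*cos(t1+t2)
       = 2.7*0.7314 + 0.8*0.5299 = 2.3986 m
tau1 = m1*g*x_c1 + m2*g*x_c2
     = 7*9.81*0.9873 + 5*9.81*2.3986
     = 67.7998 + 117.6509
     = 185.4506 Nm


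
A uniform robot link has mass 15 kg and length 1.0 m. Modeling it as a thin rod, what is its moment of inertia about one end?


I = (1/3) * m * L^2
= (1/3) * 15 * 1.0^2
= 0.333333 * 15 * 1.0
= 5.0 kg*m^2


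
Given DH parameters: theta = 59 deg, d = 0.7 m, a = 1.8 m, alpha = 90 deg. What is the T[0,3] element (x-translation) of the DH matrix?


T[0,3] = a * cos(theta)
= 1.8 * cos(59 deg)
= 1.8 * 0.515
= 0.9271


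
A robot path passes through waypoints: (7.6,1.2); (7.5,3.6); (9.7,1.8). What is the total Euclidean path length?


Segment lengths:
  seg1 = sqrt((-0.1)^2 + (2.4)^2) = 2.4021
  seg2 = sqrt((2.2)^2 + (-1.8)^2) = 2.8425
Total = 5.2446


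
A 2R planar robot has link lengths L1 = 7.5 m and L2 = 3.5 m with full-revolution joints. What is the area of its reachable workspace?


r_max = L1 + L2 = 11.0 m
r_min = |L1 - L2| = 4.0 m
Area = pi*(r_max^2 - r_min^2)
= pi*(121.0 - 16.0)
= pi * 105.0
= 329.8672 m^2


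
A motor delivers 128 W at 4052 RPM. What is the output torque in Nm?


omega = 4052 * 2*pi/60 = 424.3244 rad/s
tau = P / omega = 128 / 424.3244
= 0.3017 Nm


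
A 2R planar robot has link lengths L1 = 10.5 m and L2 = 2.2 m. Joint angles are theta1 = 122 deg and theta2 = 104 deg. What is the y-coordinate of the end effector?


Convert angles to radians: theta1 = 2.1293, theta2 = 1.8151
y = L1*sin(theta1) + L2*sin(theta1+theta2)
y = 8.9045 + -1.5825
y = 7.322


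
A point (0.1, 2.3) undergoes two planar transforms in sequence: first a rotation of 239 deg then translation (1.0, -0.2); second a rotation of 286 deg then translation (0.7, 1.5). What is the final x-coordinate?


After transform 1:
x1 = cos(239)*0.1 - sin(239)*2.3 + 1.0 = 2.92
y1 = sin(239)*0.1 + cos(239)*2.3 + -0.2 = -1.4703
After transform 2:
x2 = cos(286)*2.92 - sin(286)*-1.4703 + 0.7
= 0.0915
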